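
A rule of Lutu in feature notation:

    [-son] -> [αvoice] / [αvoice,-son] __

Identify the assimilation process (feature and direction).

progressive voicing assimilation

The shared variable α links the value of [voice] on the target to the same value on the neighbouring segment, so voicing is the feature that assimilates.
Since the environment is written before the underscore, the trigger precedes the target; the direction is progressive.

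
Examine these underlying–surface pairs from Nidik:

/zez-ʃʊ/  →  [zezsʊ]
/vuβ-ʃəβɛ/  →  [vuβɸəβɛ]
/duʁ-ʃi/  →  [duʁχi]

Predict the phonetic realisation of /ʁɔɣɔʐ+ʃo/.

[ʁɔɣɔʐʂo]

The data show progressive place assimilation: /ʃ/ → [s] after /z/; /ʃ/ → [ɸ] after /β/; /ʃ/ → [χ] after /ʁ/. In each pair only place changes, matching the preceding consonant, while manner and voice stay constant.
The rule targets /ʃ/ (voiceless postalveolar fricative), which sits after the trigger /ʐ/ (retroflex).
Changing only its place to retroflex gives [ʂ] — the voiceless retroflex fricative.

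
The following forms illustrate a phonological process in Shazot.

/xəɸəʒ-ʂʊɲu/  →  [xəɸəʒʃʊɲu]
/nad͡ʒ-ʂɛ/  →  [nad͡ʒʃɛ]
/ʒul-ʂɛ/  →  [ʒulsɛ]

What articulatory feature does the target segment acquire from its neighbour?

place

Comparing underlying and surface forms, /ʂ/ → [ʃ] is the alternation; the neighbouring /ʒ/ is constant.
The change retroflex → postalveolar matches the place of the preceding /ʒ/, identifying this as place assimilation.
The same holds elsewhere in the data: /ʂ/ → [ʃ] after /d͡ʒ/ (retroflex → postalveolar, matching postalveolar); /ʂ/ → [s] after /l/ (retroflex → alveolar, matching alveolar) — only place changes, and always toward the preceding segment.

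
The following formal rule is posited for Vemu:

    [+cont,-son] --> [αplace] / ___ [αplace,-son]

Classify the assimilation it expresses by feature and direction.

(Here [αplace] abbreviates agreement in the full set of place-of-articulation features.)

regressive place assimilation

The shared variable α links the value of the place features (abbreviated [place]) on the target to the same value on the neighbouring segment, so place is the feature that assimilates.
The conditioning segment sits to the right of the focus bar, meaning the trigger follows the segment that changes — regressive assimilation.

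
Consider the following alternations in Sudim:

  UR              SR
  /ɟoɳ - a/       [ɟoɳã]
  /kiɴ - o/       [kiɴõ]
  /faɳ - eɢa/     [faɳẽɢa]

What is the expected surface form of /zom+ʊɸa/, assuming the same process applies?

[zomʊ̃ɸa]

The data show progressive nasality assimilation (vowel nasalisation): /a/ → [ã] after /ɳ/; /o/ → [õ] after /ɴ/; /e/ → [ẽ] after /ɳ/ — a vowel is nasalised by an immediately preceding nasal consonant.
The vowel /ʊ/ is adjacent to the preceding nasal /m/, so it acquires [+nasal] and surfaces as [ʊ̃].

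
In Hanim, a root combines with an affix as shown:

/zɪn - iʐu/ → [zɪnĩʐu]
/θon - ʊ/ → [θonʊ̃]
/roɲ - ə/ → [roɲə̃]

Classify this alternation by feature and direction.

progressive nasality assimilation (vowel nasalisation)

The vowel /i/ surfaces as nasalised [ĩ] next to the preceding nasal /n/ — it has acquired the [+nasal] feature of its neighbour.
The other forms show the same pattern: /ʊ/ → [ʊ̃] after /n/; /ə/ → [ə̃] after /ɲ/ — each time a vowel is nasalised next to a preceding nasal.
Because the conditioning nasal is to the left of the vowel that changes, the process is progressive (perseverative).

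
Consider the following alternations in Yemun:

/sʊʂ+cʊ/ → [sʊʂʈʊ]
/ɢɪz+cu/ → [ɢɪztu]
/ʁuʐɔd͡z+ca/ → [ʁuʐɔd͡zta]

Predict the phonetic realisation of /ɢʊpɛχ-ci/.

[ɢʊpɛχqi]

The data show progressive place assimilation: /c/ → [ʈ] after /ʂ/; /c/ → [t] after /z/; /c/ → [t] after /d͡z/. In each pair only place changes, matching the preceding consonant, while manner and voice stay constant.
/c/ is a voiceless palatal stop. The preceding trigger /χ/ is uvular, so /c/ must become uvular as well.
Changing only its place to uvular gives [q] — the voiceless uvular stop.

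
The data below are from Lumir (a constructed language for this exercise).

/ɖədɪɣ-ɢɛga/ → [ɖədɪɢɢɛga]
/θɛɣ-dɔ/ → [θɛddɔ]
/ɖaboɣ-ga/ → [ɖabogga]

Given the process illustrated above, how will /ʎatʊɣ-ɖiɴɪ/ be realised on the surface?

The data show regressive total assimilation (/ɣ/ → [ɢ] before /ɢ/; /ɣ/ → [d] before /d/; /ɣ/ → [g] before /g/): in every case the target segment becomes identical to its following neighbour, copying more than a single feature.
/ɣ/ is the segment targeted by the rule; it sits immediately before /ɖ/, so it assimilates completely and surfaces as [ɖ].

[ʎatʊɖɖiɴɪ]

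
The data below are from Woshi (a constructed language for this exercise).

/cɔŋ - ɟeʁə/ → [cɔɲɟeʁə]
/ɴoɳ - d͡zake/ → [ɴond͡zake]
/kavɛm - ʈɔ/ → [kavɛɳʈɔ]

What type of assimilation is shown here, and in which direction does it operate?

Comparing underlying and surface forms, /ŋ/ → [ɲ] is the alternation; the neighbouring /ɟ/ is constant.
The change velar → palatal matches the place of the following /ɟ/, identifying this as place assimilation.
Manner and voice are unchanged, so the assimilation is partial, not total.
The other alternating forms pattern the same way: /ɳ/ → [n] before /d͡z/ (retroflex → alveolar, matching alveolar); /m/ → [ɳ] before /ʈ/ (bilabial → retroflex, matching retroflex) — only place changes, and always toward the following segment.
The trigger is the following segment, so the direction is regressive (anticipatory).

regressive place assimilation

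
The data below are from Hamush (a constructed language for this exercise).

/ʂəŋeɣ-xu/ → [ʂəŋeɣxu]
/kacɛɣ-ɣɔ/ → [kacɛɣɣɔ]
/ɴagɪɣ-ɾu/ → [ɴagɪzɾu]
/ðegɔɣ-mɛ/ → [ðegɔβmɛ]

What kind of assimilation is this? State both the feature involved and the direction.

regressive place assimilation

Underlying /ɣ/ is realised as [z] next to /ɾ/; /ɾ/ itself does not change.
/ɣ/ is velar while /ɾ/ is alveolar; the output [z] is alveolar, matching the trigger — so the feature that spreads is place.
Manner and voice are unchanged, so the assimilation is partial, not total.
The same holds elsewhere in the data: /ɣ/ → [β] before /m/ (velar → bilabial, matching bilabial) — only place changes, and always toward the following segment.
No alternation appears in [ʂəŋeɣxu], [kacɛɣɣɔ]: there the adjacent consonants already agree in place (/ɣ/ and /x/ are both velar; /ɣ/ and /ɣ/ are both velar), so these forms are consistent with the same rule.
The trigger is the following segment, so the direction is regressive (anticipatory).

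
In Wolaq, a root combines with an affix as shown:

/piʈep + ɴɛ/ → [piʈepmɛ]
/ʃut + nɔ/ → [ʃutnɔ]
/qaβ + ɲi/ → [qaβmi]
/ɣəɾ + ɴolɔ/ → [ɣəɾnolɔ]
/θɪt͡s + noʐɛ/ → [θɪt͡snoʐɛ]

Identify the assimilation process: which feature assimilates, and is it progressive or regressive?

progressive place assimilation

Underlying /ɴ/ is realised as [m] next to /p/; /p/ itself does not change.
/ɴ/ is uvular while /p/ is bilabial; the output [m] is bilabial, matching the trigger — so the feature that spreads is place.
Manner and voice are unchanged, so the assimilation is partial, not total.
The other alternating forms pattern the same way: /ɲ/ → [m] after /β/ (palatal → bilabial, matching bilabial); /ɴ/ → [n] after /ɾ/ (uvular → alveolar, matching alveolar) — only place changes, and always toward the preceding segment.
Nothing changes in [ʃutnɔ], [θɪt͡snoʐɛ]: there the adjacent consonants already agree in place (/n/ and /t/ are both alveolar; /n/ and /t͡s/ are both alveolar), so these forms are consistent with the same rule.
The trigger is the preceding segment, so the direction is progressive (perseverative).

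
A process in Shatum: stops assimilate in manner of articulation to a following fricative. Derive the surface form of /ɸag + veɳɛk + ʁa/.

The rule targets /g/ (voiced velar stop), which sits before the trigger /v/ (fricative).
Changing only its manner to fricative gives [ɣ] — the voiced velar fricative.
At the second juncture, /k/ likewise becomes [x] adjacent to /ʁ/.

[ɸaɣveɳɛxʁa]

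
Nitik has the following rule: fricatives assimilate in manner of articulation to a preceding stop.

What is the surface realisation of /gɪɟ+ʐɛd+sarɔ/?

/ʐ/ is a voiced retroflex fricative. The preceding trigger /ɟ/ is a stop, so /ʐ/ must become a stop as well.
Changing only its manner to stop gives [ɖ] — the voiced retroflex stop.
The same rule applies at the second boundary: /s/ → [t] next to /d/.

[gɪɟɖɛdtarɔ]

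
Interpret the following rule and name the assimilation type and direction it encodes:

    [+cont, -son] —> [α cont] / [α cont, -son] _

progressive manner assimilation

The rule copies [cont] (continuancy) from the environment onto the target fricatives; since [±cont] encodes the stop/fricative manner contrast, the assimilating dimension is manner.
The conditioning segment sits to the left of the focus bar, meaning the trigger precedes the segment that changes — progressive assimilation.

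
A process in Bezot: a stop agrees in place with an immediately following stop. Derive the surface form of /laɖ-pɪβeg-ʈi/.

The rule targets /ɖ/ (voiced retroflex stop), which sits before the trigger /p/ (bilabial).
Changing only its place to bilabial gives [b] — the voiced bilabial stop.
At the second juncture, /g/ likewise becomes [ɖ] adjacent to /ʈ/.

[labpɪβeɖʈi]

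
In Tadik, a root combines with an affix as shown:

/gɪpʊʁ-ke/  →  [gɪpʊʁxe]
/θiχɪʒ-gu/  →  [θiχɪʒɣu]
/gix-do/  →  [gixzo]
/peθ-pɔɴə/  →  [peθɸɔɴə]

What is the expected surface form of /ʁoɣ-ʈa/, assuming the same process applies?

[ʁoɣʂa]

The data show progressive manner assimilation: /k/ → [x] after /ʁ/; /g/ → [ɣ] after /ʒ/; /d/ → [z] after /x/; /p/ → [ɸ] after /θ/. In each pair only manner changes, matching the preceding consonant, while place and voice stay constant.
/ʈ/ is a voiceless retroflex stop. The preceding trigger /ɣ/ is a fricative, so /ʈ/ must become a fricative as well.
The voiceless retroflex fricative is [ʂ], so /ʈ/ → [ʂ].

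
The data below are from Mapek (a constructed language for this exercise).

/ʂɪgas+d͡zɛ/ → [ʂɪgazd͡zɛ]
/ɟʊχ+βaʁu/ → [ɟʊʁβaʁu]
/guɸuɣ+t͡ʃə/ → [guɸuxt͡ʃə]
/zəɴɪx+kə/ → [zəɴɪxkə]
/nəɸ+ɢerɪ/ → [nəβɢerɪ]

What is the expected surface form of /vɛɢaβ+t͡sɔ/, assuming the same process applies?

The data show regressive voicing assimilation: /s/ → [z] before /d͡z/; /χ/ → [ʁ] before /β/; /ɣ/ → [x] before /t͡ʃ/; /ɸ/ → [β] before /ɢ/. In each pair only voicing changes, matching the following consonant, while place and manner stay constant.
No alternation appears in [zəɴɪxkə]: there the adjacent consonants already agree in voicing (/x/ and /k/ are both voiceless), so this form is consistent with the same rule.
/β/ is a voiced bilabial fricative. The following trigger /t͡s/ is voiceless, so /β/ must become voiceless as well.
A voiceless bilabial fricative is [ɸ], so the surface segment is [ɸ].

[vɛɢaɸt͡sɔ]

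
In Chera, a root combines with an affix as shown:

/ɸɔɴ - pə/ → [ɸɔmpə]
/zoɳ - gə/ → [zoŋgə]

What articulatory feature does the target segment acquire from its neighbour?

place

The segment that alternates is /ɴ/, which surfaces as [m] when adjacent to /p/.
/ɴ/ is uvular while /p/ is bilabial; the output [m] is bilabial, matching the trigger — so the feature that spreads is place.
Checking the remaining alternation: /ɳ/ → [ŋ] before /g/ (retroflex → velar, matching velar) — only place changes, and always toward the following segment.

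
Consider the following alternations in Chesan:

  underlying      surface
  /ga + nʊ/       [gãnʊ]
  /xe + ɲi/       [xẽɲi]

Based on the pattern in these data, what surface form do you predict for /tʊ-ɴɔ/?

[tʊ̃ɴɔ]

The data show regressive nasality assimilation (vowel nasalisation): /a/ → [ã] before /n/; /e/ → [ẽ] before /ɲ/ — a vowel is nasalised by an immediately following nasal consonant.
/ʊ/ sits next to the nasal /ɴ/ and is therefore nasalised to [ʊ̃].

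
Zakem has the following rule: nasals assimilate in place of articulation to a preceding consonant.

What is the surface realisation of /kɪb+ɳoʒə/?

[kɪbmoʒə]

The rule targets /ɳ/ (voiced retroflex nasal), which sits after the trigger /b/ (bilabial).
A voiced bilabial nasal is [m], so the surface segment is [m].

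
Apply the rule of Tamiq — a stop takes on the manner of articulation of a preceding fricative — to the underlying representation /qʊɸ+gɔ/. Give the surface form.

The rule targets /g/ (voiced velar stop), which sits after the trigger /ɸ/ (fricative).
A voiced velar fricative is [ɣ], so the surface segment is [ɣ].

[qʊɸɣɔ]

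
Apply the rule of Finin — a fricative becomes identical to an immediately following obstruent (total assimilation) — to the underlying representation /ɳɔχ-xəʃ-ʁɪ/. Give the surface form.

[ɳɔxxəʁʁɪ]

/χ/ is the segment targeted by the rule; it sits immediately before /x/, so it assimilates completely and surfaces as [x].
The same rule applies at the second boundary: /ʃ/ → [ʁ] next to /ʁ/.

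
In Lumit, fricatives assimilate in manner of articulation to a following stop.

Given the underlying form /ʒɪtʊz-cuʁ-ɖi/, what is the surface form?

/z/ is a voiced alveolar fricative. The following trigger /c/ is a stop, so /z/ must become a stop as well.
The voiced alveolar stop is [d], so /z/ → [d].
The same rule applies at the second boundary: /ʁ/ → [ɢ] next to /ɖ/.

[ʒɪtʊdcuɢɖi]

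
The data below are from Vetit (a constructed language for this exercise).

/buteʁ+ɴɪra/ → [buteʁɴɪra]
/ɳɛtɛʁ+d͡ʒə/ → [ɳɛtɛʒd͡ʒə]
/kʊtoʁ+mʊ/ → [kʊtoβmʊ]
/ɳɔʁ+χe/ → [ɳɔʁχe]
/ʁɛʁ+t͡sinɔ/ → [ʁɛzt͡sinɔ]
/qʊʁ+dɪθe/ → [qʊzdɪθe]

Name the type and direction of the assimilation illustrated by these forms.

regressive place assimilation

The segment that alternates is /ʁ/, which surfaces as [ʒ] when adjacent to /d͡ʒ/.
The change uvular → postalveolar matches the place of the following /d͡ʒ/, identifying this as place assimilation.
Manner and voice are unchanged, so the assimilation is partial, not total.
The other alternating forms pattern the same way: /ʁ/ → [β] before /m/ (uvular → bilabial, matching bilabial); /ʁ/ → [z] before /t͡s/ (uvular → alveolar, matching alveolar); /ʁ/ → [z] before /d/ (uvular → alveolar, matching alveolar) — only place changes, and always toward the following segment.
No alternation appears in [buteʁɴɪra], [ɳɔʁχe]: there the adjacent consonants already agree in place (/ʁ/ and /ɴ/ are both uvular; /ʁ/ and /χ/ are both uvular), so these forms are consistent with the same rule.
Since the segment that changes precedes the conditioning segment, the assimilation is regressive.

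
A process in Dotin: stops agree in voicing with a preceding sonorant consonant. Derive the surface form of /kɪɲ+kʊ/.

The rule targets /k/ (voiceless velar stop), which sits after the trigger /ɲ/ (voiced).
Changing only its voicing to voiced gives [g] — the voiced velar stop.

[kɪɲgʊ]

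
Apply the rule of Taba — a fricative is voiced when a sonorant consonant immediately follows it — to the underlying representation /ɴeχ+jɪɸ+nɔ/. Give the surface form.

/χ/ is a voiceless uvular fricative. The following trigger /j/ is voiced, so /χ/ must become voiced as well.
The voiced uvular fricative is [ʁ], so /χ/ → [ʁ].
At the second juncture, /ɸ/ likewise becomes [β] adjacent to /n/.

[ɴeʁjɪβnɔ]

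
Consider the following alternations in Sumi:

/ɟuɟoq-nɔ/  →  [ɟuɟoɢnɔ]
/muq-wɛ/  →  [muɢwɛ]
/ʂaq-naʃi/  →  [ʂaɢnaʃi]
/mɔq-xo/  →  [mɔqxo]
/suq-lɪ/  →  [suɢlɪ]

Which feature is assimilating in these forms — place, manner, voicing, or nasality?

voicing

Comparing underlying and surface forms, /q/ → [ɢ] is the alternation; the neighbouring /n/ is constant.
/q/ is voiceless while /n/ is voiced; the output [ɢ] is voiced, matching the trigger — so the feature that spreads is voicing.
The same holds elsewhere in the data: /q/ → [ɢ] before /w/ (voiceless → voiced, matching voiced); /q/ → [ɢ] before /l/ (voiceless → voiced, matching voiced) — only voicing changes, and always toward the following segment.
Nothing changes in [mɔqxo]: there the adjacent consonants already agree in voicing (/q/ and /x/ are both voiceless), so this form is consistent with the same rule.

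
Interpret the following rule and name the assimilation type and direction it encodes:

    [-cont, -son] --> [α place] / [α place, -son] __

progressive place assimilation

The shared variable α links the value of the place features (abbreviated [place]) on the target to the same value on the neighbouring segment, so place is the feature that assimilates.
The conditioning segment sits to the left of the focus bar, meaning the trigger precedes the segment that changes — progressive assimilation.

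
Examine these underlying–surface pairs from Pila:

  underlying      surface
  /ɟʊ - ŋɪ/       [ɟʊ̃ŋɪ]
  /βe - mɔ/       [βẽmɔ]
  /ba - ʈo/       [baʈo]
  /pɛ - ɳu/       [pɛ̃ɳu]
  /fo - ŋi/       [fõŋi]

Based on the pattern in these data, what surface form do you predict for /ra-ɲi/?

[rãɲi]

The data show regressive nasality assimilation (vowel nasalisation): /ʊ/ → [ʊ̃] before /ŋ/; /e/ → [ẽ] before /m/; /ɛ/ → [ɛ̃] before /ɳ/; /o/ → [õ] before /ŋ/ — a vowel is nasalised by an immediately following nasal consonant.
No change occurs in [baʈo] because the vowel at the boundary is adjacent to an oral consonant, not a nasal (/a/ next to /ʈ/).
The vowel /a/ is adjacent to the following nasal /ɲ/, so it acquires [+nasal] and surfaces as [ã].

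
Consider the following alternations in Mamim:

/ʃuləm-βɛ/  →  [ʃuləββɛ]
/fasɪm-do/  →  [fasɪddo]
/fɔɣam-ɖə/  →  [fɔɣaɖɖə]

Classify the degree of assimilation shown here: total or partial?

Underlying /m/ is realised as [d] next to /d/; /d/ itself does not change.
The output [d] is identical to the trigger /d/ — every feature (place, manner, voicing) has been copied — so this is total assimilation.
The other forms behave the same way: /m/ → [β] before /β/; /m/ → [ɖ] before /ɖ/ — in each case the output is a copy of the following consonant.

total assimilation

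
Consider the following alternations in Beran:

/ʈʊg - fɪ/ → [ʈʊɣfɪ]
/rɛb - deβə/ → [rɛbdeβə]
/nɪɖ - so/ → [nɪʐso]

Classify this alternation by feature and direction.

The segment that alternates is /g/, which surfaces as [ɣ] when adjacent to /f/.
/g/ is a stop while /f/ is a fricative; the output [ɣ] is a fricative, matching the trigger — so the feature that spreads is manner.
Place and voice are unchanged, so the assimilation is partial, not total.
Checking the remaining alternation: /ɖ/ → [ʐ] before /s/ (stop → fricative, matching a fricative) — only manner changes, and always toward the following segment.
No alternation appears in [rɛbdeβə]: there the adjacent consonants already agree in manner (/b/ and /d/ are both stops), so this form is consistent with the same rule.
The trigger is the following segment, so the direction is regressive (anticipatory).

regressive manner assimilation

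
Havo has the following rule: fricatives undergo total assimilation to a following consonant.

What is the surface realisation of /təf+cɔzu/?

[təccɔzu]

/f/ is the segment targeted by the rule; it sits immediately before /c/, so it assimilates completely and surfaces as [c].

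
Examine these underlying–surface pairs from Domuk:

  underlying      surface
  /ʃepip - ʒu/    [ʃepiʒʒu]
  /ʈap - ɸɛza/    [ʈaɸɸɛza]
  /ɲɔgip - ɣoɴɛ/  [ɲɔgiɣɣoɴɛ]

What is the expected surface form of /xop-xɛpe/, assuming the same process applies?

The data show regressive total assimilation (/p/ → [ʒ] before /ʒ/; /p/ → [ɸ] before /ɸ/; /p/ → [ɣ] before /ɣ/): in every case the target segment becomes identical to its following neighbour, copying more than a single feature.
/p/ is the segment targeted by the rule; it sits immediately before /x/, so it assimilates completely and surfaces as [x].

[xoxxɛpe]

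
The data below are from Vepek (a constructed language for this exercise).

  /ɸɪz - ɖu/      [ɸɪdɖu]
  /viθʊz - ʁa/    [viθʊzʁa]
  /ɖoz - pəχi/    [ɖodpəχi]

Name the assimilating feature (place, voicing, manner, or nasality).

manner

Underlying /z/ is realised as [d] next to /ɖ/; /ɖ/ itself does not change.
The change fricative → stop matches the manner of the following /ɖ/, identifying this as manner assimilation.
Checking the remaining alternation: /z/ → [d] before /p/ (fricative → stop, matching a stop) — only manner changes, and always toward the following segment.
No alternation appears in [viθʊzʁa]: there the adjacent consonants already agree in manner (/z/ and /ʁ/ are both fricatives), so this form is consistent with the same rule.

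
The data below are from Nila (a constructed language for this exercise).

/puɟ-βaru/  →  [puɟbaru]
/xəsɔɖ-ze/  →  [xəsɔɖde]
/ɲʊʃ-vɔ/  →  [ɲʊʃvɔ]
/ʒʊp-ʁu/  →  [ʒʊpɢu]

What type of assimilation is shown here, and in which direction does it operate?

progressive manner assimilation

Underlying /β/ is realised as [b] next to /ɟ/; /ɟ/ itself does not change.
The change fricative → stop matches the manner of the preceding /ɟ/, identifying this as manner assimilation.
Place and voice are unchanged, so the assimilation is partial, not total.
Checking the remaining alternations: /z/ → [d] after /ɖ/ (fricative → stop, matching a stop); /ʁ/ → [ɢ] after /p/ (fricative → stop, matching a stop) — only manner changes, and always toward the preceding segment.
Nothing changes in [ɲʊʃvɔ]: there the adjacent consonants already agree in manner (/v/ and /ʃ/ are both fricatives), so this form is consistent with the same rule.
The trigger is the preceding segment, so the direction is progressive (perseverative).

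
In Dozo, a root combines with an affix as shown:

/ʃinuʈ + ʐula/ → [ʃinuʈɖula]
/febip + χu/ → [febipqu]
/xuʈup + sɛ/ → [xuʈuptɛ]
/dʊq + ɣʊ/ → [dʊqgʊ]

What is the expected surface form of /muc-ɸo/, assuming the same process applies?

[mucpo]

The data show progressive manner assimilation: /ʐ/ → [ɖ] after /ʈ/; /χ/ → [q] after /p/; /s/ → [t] after /p/; /ɣ/ → [g] after /q/. In each pair only manner changes, matching the preceding consonant, while place and voice stay constant.
The rule targets /ɸ/ (voiceless bilabial fricative), which sits after the trigger /c/ (stop).
A voiceless bilabial stop is [p], so the surface segment is [p].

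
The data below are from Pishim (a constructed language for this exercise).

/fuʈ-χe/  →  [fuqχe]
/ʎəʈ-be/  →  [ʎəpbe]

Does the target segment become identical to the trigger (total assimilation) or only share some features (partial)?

partial assimilation

The segment that alternates is /ʈ/, which surfaces as [q] when adjacent to /χ/.
The change retroflex → uvular matches the place of the following /χ/, identifying this as place assimilation.
Manner and voice are unchanged, so the assimilation is partial, not total.
Checking the remaining alternation: /ʈ/ → [p] before /b/ (retroflex → bilabial, matching bilabial) — only place changes, and always toward the following segment.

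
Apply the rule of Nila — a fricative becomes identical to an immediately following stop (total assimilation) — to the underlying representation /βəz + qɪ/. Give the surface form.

/z/ is the segment targeted by the rule; it sits immediately before /q/, so it assimilates completely and surfaces as [q].

[βəqqɪ]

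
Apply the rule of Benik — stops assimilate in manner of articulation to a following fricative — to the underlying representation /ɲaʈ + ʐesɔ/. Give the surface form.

[ɲaʂʐesɔ]

The rule targets /ʈ/ (voiceless retroflex stop), which sits before the trigger /ʐ/ (fricative).
Changing only its manner to fricative gives [ʂ] — the voiceless retroflex fricative.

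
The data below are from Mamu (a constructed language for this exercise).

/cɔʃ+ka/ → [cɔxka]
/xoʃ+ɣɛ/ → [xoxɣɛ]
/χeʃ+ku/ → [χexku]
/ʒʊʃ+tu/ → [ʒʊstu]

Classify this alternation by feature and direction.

Underlying /ʃ/ is realised as [x] next to /k/; /k/ itself does not change.
The change postalveolar → velar matches the place of the following /k/, identifying this as place assimilation.
Manner and voice are unchanged, so the assimilation is partial, not total.
The same holds elsewhere in the data: /ʃ/ → [x] before /ɣ/ (postalveolar → velar, matching velar); /ʃ/ → [s] before /t/ (postalveolar → alveolar, matching alveolar) — only place changes, and always toward the following segment.
Since the segment that changes precedes the conditioning segment, the assimilation is regressive.

regressive place assimilation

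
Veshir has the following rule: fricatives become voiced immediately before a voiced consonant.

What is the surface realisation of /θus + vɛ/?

/s/ is a voiceless alveolar fricative. The following trigger /v/ is voiced, so /s/ must become voiced as well.
A voiced alveolar fricative is [z], so the surface segment is [z].

[θuzvɛ]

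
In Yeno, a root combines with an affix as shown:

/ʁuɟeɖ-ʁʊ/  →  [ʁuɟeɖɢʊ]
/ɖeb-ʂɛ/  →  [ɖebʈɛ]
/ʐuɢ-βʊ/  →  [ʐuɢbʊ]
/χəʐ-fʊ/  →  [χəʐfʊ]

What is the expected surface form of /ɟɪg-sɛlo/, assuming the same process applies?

The data show progressive manner assimilation: /ʁ/ → [ɢ] after /ɖ/; /ʂ/ → [ʈ] after /b/; /β/ → [b] after /ɢ/. In each pair only manner changes, matching the preceding consonant, while place and voice stay constant.
Nothing changes in [χəʐfʊ]: there the adjacent consonants already agree in manner (/f/ and /ʐ/ are both fricatives), so this form is consistent with the same rule.
/s/ is a voiceless alveolar fricative. The preceding trigger /g/ is a stop, so /s/ must become a stop as well.
The voiceless alveolar stop is [t], so /s/ → [t].

[ɟɪgtɛlo]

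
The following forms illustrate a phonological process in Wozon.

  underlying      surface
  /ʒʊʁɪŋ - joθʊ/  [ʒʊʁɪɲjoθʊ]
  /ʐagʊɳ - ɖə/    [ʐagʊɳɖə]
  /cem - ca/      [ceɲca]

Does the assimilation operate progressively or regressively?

The segment that alternates is /ŋ/, which surfaces as [ɲ] when adjacent to /j/.
The change velar → palatal matches the place of the following /j/, identifying this as place assimilation.
The same holds elsewhere in the data: /m/ → [ɲ] before /c/ (bilabial → palatal, matching palatal) — only place changes, and always toward the following segment.
Nothing changes in [ʐagʊɳɖə]: there the adjacent consonants already agree in place (/ɳ/ and /ɖ/ are both retroflex), so this form is consistent with the same rule.
Since the segment that changes precedes the conditioning segment, the assimilation is regressive.

regressive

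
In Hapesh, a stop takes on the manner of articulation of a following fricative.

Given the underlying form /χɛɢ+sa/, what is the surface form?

[χɛʁsa]

/ɢ/ is a voiced uvular stop. The following trigger /s/ is a fricative, so /ɢ/ must become a fricative as well.
A voiced uvular fricative is [ʁ], so the surface segment is [ʁ].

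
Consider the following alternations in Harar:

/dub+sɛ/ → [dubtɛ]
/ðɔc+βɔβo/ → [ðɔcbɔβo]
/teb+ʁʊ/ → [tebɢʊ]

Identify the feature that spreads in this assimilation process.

Underlying /s/ is realised as [t] next to /b/; /b/ itself does not change.
/s/ is a fricative while /b/ is a stop; the output [t] is a stop, matching the trigger — so the feature that spreads is manner.
The other alternating forms pattern the same way: /β/ → [b] after /c/ (fricative → stop, matching a stop); /ʁ/ → [ɢ] after /b/ (fricative → stop, matching a stop) — only manner changes, and always toward the preceding segment.

manner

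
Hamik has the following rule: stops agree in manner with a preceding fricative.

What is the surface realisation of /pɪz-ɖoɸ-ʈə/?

[pɪzʐoɸʂə]

The rule targets /ɖ/ (voiced retroflex stop), which sits after the trigger /z/ (fricative).
A voiced retroflex fricative is [ʐ], so the surface segment is [ʐ].
At the second juncture, /ʈ/ likewise becomes [ʂ] adjacent to /ɸ/.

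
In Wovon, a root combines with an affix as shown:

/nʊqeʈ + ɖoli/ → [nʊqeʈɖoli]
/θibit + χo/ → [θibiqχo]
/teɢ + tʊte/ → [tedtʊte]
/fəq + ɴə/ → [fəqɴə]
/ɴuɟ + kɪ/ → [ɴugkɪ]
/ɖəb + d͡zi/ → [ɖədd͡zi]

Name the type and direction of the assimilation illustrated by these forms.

regressive place assimilation

The segment that alternates is /t/, which surfaces as [q] when adjacent to /χ/.
The change alveolar → uvular matches the place of the following /χ/, identifying this as place assimilation.
Manner and voice are unchanged, so the assimilation is partial, not total.
The other alternating forms pattern the same way: /ɢ/ → [d] before /t/ (uvular → alveolar, matching alveolar); /ɟ/ → [g] before /k/ (palatal → velar, matching velar); /b/ → [d] before /d͡z/ (bilabial → alveolar, matching alveolar) — only place changes, and always toward the following segment.
Nothing changes in [nʊqeʈɖoli], [fəqɴə]: there the adjacent consonants already agree in place (/ʈ/ and /ɖ/ are both retroflex; /q/ and /ɴ/ are both uvular), so these forms are consistent with the same rule.
The trigger is the following segment, so the direction is regressive (anticipatory).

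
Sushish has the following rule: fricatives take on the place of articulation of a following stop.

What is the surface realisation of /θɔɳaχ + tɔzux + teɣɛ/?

/χ/ is a voiceless uvular fricative. The following trigger /t/ is alveolar, so /χ/ must become alveolar as well.
A voiceless alveolar fricative is [s], so the surface segment is [s].
At the second juncture, /x/ likewise becomes [s] adjacent to /t/.

[θɔɳastɔzusteɣɛ]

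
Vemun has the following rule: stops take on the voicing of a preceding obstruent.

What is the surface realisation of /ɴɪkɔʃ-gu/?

[ɴɪkɔʃku]

/g/ is a voiced velar stop. The preceding trigger /ʃ/ is voiceless, so /g/ must become voiceless as well.
Changing only its voicing to voiceless gives [k] — the voiceless velar stop.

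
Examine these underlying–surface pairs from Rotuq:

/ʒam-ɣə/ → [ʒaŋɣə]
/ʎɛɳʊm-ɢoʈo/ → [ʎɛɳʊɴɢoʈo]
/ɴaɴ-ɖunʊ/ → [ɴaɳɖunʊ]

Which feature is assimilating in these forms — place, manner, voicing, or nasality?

place

Comparing underlying and surface forms, /m/ → [ŋ] is the alternation; the neighbouring /ɣ/ is constant.
/m/ is bilabial while /ɣ/ is velar; the output [ŋ] is velar, matching the trigger — so the feature that spreads is place.
The same holds elsewhere in the data: /m/ → [ɴ] before /ɢ/ (bilabial → uvular, matching uvular); /ɴ/ → [ɳ] before /ɖ/ (uvular → retroflex, matching retroflex) — only place changes, and always toward the following segment.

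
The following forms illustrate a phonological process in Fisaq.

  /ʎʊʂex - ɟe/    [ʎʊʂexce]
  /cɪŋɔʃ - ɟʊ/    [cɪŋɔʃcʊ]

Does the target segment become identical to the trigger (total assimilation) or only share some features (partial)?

The segment that alternates is /ɟ/, which surfaces as [c] when adjacent to /x/.
/ɟ/ is voiced while /x/ is voiceless; the output [c] is voiceless, matching the trigger — so the feature that spreads is voicing.
Place and manner are unchanged, so the assimilation is partial, not total.
Checking the remaining alternation: /ɟ/ → [c] after /ʃ/ (voiced → voiceless, matching voiceless) — only voicing changes, and always toward the preceding segment.

partial assimilation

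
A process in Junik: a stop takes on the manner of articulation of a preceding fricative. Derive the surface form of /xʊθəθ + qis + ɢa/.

[xʊθəθχisʁa]

The rule targets /q/ (voiceless uvular stop), which sits after the trigger /θ/ (fricative).
The voiceless uvular fricative is [χ], so /q/ → [χ].
At the second juncture, /ɢ/ likewise becomes [ʁ] adjacent to /s/.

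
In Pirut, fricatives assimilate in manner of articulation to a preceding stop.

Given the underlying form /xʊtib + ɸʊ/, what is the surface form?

[xʊtibpʊ]

The rule targets /ɸ/ (voiceless bilabial fricative), which sits after the trigger /b/ (stop).
The voiceless bilabial stop is [p], so /ɸ/ → [p].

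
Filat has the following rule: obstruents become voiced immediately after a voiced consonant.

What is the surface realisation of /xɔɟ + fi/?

[xɔɟvi]

The rule targets /f/ (voiceless labiodental fricative), which sits after the trigger /ɟ/ (voiced).
The voiced labiodental fricative is [v], so /f/ → [v].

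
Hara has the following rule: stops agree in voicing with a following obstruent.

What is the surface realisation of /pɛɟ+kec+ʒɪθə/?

[pɛckeɟʒɪθə]

/ɟ/ is a voiced palatal stop. The following trigger /k/ is voiceless, so /ɟ/ must become voiceless as well.
The voiceless palatal stop is [c], so /ɟ/ → [c].
At the second juncture, /c/ likewise becomes [ɟ] adjacent to /ʒ/.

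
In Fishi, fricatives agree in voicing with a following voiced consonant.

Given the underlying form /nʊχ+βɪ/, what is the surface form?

[nʊʁβɪ]

/χ/ is a voiceless uvular fricative. The following trigger /β/ is voiced, so /χ/ must become voiced as well.
The voiced uvular fricative is [ʁ], so /χ/ → [ʁ].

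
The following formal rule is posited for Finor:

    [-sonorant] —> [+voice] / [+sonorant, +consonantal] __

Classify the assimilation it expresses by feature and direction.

progressive voicing assimilation

The target ([-sonorant], obstruents) acquires [+voice] next to a sonorant consonant ([+sonorant, +consonantal]) — it takes on the voicing of its neighbour, so the feature that spreads is voicing.
The conditioning segment sits to the left of the focus bar, meaning the trigger precedes the segment that changes — progressive assimilation.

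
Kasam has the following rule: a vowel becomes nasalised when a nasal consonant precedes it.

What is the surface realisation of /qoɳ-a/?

[qoɳã]

The vowel /a/ is adjacent to the preceding nasal /ɳ/, so it acquires [+nasal] and surfaces as [ã].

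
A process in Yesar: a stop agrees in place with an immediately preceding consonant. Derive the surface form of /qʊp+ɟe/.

[qʊpbe]

The rule targets /ɟ/ (voiced palatal stop), which sits after the trigger /p/ (bilabial).
The voiced bilabial stop is [b], so /ɟ/ → [b].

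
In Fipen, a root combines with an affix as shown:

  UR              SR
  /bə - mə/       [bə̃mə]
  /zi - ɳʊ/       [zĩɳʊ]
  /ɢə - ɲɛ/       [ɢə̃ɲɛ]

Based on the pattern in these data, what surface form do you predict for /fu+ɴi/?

The data show regressive nasality assimilation (vowel nasalisation): /ə/ → [ə̃] before /m/; /i/ → [ĩ] before /ɳ/; /ə/ → [ə̃] before /ɲ/ — a vowel is nasalised by an immediately following nasal consonant.
/u/ sits next to the nasal /ɴ/ and is therefore nasalised to [ũ].

[fũɴi]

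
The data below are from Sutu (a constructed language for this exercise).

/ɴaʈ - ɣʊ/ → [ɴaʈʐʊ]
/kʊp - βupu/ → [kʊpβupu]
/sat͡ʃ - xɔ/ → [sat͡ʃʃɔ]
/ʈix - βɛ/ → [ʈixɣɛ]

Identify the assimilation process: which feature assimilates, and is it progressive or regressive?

progressive place assimilation

Underlying /ɣ/ is realised as [ʐ] next to /ʈ/; /ʈ/ itself does not change.
/ɣ/ is velar while /ʈ/ is retroflex; the output [ʐ] is retroflex, matching the trigger — so the feature that spreads is place.
Manner and voice are unchanged, so the assimilation is partial, not total.
The other alternating forms pattern the same way: /x/ → [ʃ] after /t͡ʃ/ (velar → postalveolar, matching postalveolar); /β/ → [ɣ] after /x/ (bilabial → velar, matching velar) — only place changes, and always toward the preceding segment.
Nothing changes in [kʊpβupu]: there the adjacent consonants already agree in place (/β/ and /p/ are both bilabial), so this form is consistent with the same rule.
Since the segment that changes follows the conditioning segment, the assimilation is progressive.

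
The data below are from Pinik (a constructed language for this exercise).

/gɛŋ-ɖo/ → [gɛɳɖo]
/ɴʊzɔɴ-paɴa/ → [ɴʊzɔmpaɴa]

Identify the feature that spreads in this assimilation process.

Comparing underlying and surface forms, /ŋ/ → [ɳ] is the alternation; the neighbouring /ɖ/ is constant.
The change velar → retroflex matches the place of the following /ɖ/, identifying this as place assimilation.
The same holds elsewhere in the data: /ɴ/ → [m] before /p/ (uvular → bilabial, matching bilabial) — only place changes, and always toward the following segment.

place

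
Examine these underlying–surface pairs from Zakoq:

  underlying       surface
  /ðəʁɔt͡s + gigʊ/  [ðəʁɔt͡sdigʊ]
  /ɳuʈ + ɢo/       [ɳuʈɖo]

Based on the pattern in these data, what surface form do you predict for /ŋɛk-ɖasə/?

[ŋɛkgasə]

The data show progressive place assimilation: /g/ → [d] after /t͡s/; /ɢ/ → [ɖ] after /ʈ/. In each pair only place changes, matching the preceding consonant, while manner and voice stay constant.
The rule targets /ɖ/ (voiced retroflex stop), which sits after the trigger /k/ (velar).
Changing only its place to velar gives [g] — the voiced velar stop.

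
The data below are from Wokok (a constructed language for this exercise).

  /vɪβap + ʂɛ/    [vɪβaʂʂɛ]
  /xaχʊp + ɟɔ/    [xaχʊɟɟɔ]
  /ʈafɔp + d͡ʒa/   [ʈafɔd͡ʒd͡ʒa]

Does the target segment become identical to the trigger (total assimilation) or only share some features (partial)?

total assimilation

The segment that alternates is /p/, which surfaces as [ʂ] when adjacent to /ʂ/.
The output [ʂ] is identical to the trigger /ʂ/ — every feature (place, manner, voicing) has been copied — so this is total assimilation.
The other forms behave the same way: /p/ → [ɟ] before /ɟ/; /p/ → [d͡ʒ] before /d͡ʒ/ — in each case the output is a copy of the following consonant.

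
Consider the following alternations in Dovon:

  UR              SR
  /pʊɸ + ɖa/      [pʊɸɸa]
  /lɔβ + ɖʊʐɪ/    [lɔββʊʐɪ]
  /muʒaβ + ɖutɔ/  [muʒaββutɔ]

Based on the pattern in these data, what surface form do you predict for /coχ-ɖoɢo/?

[coχχoɢo]

The data show progressive total assimilation (/ɖ/ → [ɸ] after /ɸ/; /ɖ/ → [β] after /β/): in every case the target segment becomes identical to its preceding neighbour, copying more than a single feature.
/ɖ/ is the segment targeted by the rule; it sits immediately after /χ/, so it assimilates completely and surfaces as [χ].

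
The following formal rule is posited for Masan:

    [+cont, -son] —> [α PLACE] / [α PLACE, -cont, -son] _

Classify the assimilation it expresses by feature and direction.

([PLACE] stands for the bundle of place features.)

The shared variable α links the value of the place features (abbreviated [PLACE]) on the target to the same value on the neighbouring segment, so place is the feature that assimilates.
The conditioning segment sits to the left of the focus bar, meaning the trigger precedes the segment that changes — progressive assimilation.

progressive place assimilation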